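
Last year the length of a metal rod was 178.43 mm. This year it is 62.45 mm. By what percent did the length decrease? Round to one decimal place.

65.0%

Change: 62.45 − 178.43 = -115.98.
Relative to the original: -115.98 ÷ 178.43 ≈ -65.0%.
So the length decreased by 65.0%.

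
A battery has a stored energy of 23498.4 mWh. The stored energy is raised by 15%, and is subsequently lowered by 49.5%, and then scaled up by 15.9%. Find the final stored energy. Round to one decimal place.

Apply the 15% increase: 23498.4 × 1.15 = 27023.16.
Apply the 49.5% decrease: 27023.16 × 0.505 = 13646.6958.
Apply the 15.9% increase: 13646.6958 × 1.159 = 15816.5204322 ≈ 15816.5.

15816.5 mWh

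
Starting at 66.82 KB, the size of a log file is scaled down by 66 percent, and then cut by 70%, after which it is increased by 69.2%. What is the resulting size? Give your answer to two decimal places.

After the 66% decrease: 66.82 × 0.34 = 22.7188.
After the 70% decrease: 22.7188 × 0.3 = 6.81564.
After the 69.2% increase: 6.81564 × 1.692 = 11.53206288 ≈ 11.53.

11.53 KB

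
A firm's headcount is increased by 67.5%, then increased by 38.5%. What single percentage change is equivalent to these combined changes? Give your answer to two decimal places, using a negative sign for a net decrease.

A 67.5% increase multiplies by 1.675.
Then a 38.5% increase: 1.675 × 1.385 = 2.319875.
Overall factor 2.319875, i.e. 131.99%.

131.99%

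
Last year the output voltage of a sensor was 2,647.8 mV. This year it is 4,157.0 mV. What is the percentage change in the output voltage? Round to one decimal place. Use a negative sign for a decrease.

Change: 4,157.0 − 2,647.8 = 1,509.2.
Relative to the original: 1,509.2 ÷ 2,647.8 ≈ 57.0%.

57.0%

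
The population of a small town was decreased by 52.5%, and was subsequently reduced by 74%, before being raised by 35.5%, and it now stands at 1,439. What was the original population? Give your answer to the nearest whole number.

The overall multiplier applied was 0.475 × 0.26 × 1.355 = 0.1673425.
So the original population was 1,439 ÷ 0.1673425 ≈ 8,599.

8,599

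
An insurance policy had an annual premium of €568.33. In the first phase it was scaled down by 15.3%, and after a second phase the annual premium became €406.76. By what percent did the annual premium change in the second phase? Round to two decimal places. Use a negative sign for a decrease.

-15.50%

After the first phase: €568.33 × 0.847 = €481.37551.
Second-phase multiplier: €406.76 ÷ €481.37551 ≈ 0.844995.
That is a change of -15.50%.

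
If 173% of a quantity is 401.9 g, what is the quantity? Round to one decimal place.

232.3 g

401.9 g ÷ 1.73 ≈ 232.3 g.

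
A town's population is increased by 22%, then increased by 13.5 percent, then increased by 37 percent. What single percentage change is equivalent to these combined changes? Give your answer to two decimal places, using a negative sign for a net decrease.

89.70%

The combined multiplier is 1.22 × 1.135 × 1.37 = 1.897039.
That corresponds to an increase of 89.70%.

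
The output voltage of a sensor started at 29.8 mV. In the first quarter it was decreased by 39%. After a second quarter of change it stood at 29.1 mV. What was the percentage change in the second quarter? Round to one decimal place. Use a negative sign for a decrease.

After the first quarter: 29.8 × 0.61 = 18.178.
Second-quarter multiplier: 29.1 ÷ 18.178 ≈ 1.60084.
That is a change of 60.1%.

60.1%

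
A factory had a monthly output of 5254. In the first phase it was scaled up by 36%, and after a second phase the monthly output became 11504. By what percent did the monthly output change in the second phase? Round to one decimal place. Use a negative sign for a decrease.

After the first phase: 5254 × 1.36 = 7145.44.
Second-phase multiplier: 11504 ÷ 7145.44 ≈ 1.60998.
That is a change of 61.0%.

61.0%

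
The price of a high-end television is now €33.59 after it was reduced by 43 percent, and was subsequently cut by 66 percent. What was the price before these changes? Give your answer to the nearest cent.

€173.32

Undoing the 66% decrease: €33.59 ÷ 0.34 ≈ €98.794118.
Undoing the 43% decrease: €98.794118 ÷ 0.57 ≈ €173.32.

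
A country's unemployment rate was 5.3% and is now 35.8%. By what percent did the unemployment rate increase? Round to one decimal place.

The change is 35.8 − 5.3 = 30.5 percentage points.
Relative to the original 5.3%, that is 30.5 ÷ 5.3 ≈ 575.5%.
So the unemployment rate rose by 575.5%.

575.5%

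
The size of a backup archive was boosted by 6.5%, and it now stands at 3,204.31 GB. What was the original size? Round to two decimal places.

3,008.74 GB

The overall multiplier applied was 1.065.
So the original size was 3,204.31 ÷ 1.065 ≈ 3,008.74 GB.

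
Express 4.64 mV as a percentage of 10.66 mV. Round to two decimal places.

4.64 mV ÷ 10.66 mV ≈ 43.53%.

43.53%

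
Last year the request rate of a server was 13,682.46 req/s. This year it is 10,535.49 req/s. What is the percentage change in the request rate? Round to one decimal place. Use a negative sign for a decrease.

-23.0%

Change: 10,535.49 − 13,682.46 = -3,146.97.
Relative to the original: -3,146.97 ÷ 13,682.46 ≈ -23.0%.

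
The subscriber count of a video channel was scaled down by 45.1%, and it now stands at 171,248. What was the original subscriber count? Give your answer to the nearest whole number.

311,927

The overall multiplier applied was 0.549.
So the original subscriber count was 171,248 ÷ 0.549 ≈ 311,927.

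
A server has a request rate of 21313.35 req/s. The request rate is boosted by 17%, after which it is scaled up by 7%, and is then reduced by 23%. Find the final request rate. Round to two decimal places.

20545.28 req/s

Each change multiplies by a factor: 1.17 × 1.07 × 0.77 = 0.963963.
21313.35 × 0.963963 = 20545.28080605 ≈ 20545.28.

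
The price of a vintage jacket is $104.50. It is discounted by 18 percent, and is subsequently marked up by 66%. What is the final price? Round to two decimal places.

$142.25

Each change multiplies by a factor: 0.82 × 1.66 = 1.3612.
$104.50 × 1.3612 = $142.2454 ≈ $142.25.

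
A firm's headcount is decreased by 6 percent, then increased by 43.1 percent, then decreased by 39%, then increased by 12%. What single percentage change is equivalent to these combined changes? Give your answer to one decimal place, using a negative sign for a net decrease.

The combined multiplier is 0.94 × 1.431 × 0.61 × 1.12 = 0.918999648.
That corresponds to a decrease of 8.1%.

-8.1%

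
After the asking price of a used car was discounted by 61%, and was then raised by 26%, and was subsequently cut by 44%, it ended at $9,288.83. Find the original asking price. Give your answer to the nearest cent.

The overall multiplier applied was 0.39 × 1.26 × 0.56 = 0.275184.
So the original asking price was $9,288.83 ÷ 0.275184 ≈ $33,754.98.

$33,754.98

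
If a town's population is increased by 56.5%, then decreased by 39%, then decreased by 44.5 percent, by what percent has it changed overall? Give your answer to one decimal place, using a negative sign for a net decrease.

The combined multiplier is 1.565 × 0.61 × 0.555 = 0.52983075.
That corresponds to a decrease of 47.0%.

-47.0%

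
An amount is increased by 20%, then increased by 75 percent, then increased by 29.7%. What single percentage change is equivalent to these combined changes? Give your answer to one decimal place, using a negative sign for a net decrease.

172.4%

A 20% increase multiplies by 1.2.
Then a 75% increase: 1.2 × 1.75 = 2.1.
Then a 29.7% increase: 2.1 × 1.297 = 2.7237.
Overall factor 2.7237, i.e. 172.4%.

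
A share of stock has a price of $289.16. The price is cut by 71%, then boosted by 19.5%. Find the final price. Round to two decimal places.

$100.21

After the 71% decrease: $289.16 × 0.29 = $83.8564.
19.5% increase: $83.8564 × 1.195 = $100.208398 ≈ $100.21.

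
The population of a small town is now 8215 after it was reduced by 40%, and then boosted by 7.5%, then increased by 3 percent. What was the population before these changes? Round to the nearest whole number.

12365

Undoing the 3% increase: 8215 ÷ 1.03 ≈ 7975.728155.
Undoing the 7.5% increase: 7975.728155 ÷ 1.075 ≈ 7419.282005.
Undoing the 40% decrease: 7419.282005 ÷ 0.6 ≈ 12365.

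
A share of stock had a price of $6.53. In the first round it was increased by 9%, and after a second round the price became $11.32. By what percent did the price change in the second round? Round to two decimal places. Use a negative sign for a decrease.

After the first round: $6.53 × 1.09 = $7.1177.
Second-round multiplier: $11.32 ÷ $7.1177 ≈ 1.590401.
That is a change of 59.04%.

59.04%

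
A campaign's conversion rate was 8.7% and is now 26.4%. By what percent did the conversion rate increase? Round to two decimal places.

203.45%

The change is 26.4 − 8.7 = 17.7 percentage points.
Relative to the original 8.7%, that is 17.7 ÷ 8.7 ≈ 203.45%.
So the conversion rate rose by 203.45%.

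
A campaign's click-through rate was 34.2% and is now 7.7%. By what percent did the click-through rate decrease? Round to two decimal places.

The change is 7.7 − 34.2 = -26.5 percentage points.
Relative to the original 34.2%, that is -26.5 ÷ 34.2 ≈ -77.49%.
So the click-through rate fell by 77.49%.

77.49%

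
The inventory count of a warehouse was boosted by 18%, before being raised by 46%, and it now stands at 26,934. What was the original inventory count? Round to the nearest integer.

15,634

Undoing the 46% increase: 26,934 ÷ 1.46 ≈ 18447.945205.
Undoing the 18% increase: 18447.945205 ÷ 1.18 ≈ 15,634.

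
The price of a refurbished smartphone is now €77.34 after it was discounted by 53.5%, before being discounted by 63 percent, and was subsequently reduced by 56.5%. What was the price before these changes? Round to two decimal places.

€1,033.38

Undoing the 56.5% decrease: €77.34 ÷ 0.435 ≈ €177.793103.
Undoing the 63% decrease: €177.793103 ÷ 0.37 = €480.5219.
Undoing the 53.5% decrease: €480.5219 ÷ 0.465 ≈ €1,033.38.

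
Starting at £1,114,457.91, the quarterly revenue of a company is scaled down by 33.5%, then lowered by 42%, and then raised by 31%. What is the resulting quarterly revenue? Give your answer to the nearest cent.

£563,098.80

After the 33.5% decrease: £1,114,457.91 × 0.665 = £741114.51015.
Apply the 42% decrease: £741114.51015 × 0.58 = £429846.415887.
Apply the 31% increase: £429846.415887 × 1.31 = £563098.80481197 ≈ £563,098.80.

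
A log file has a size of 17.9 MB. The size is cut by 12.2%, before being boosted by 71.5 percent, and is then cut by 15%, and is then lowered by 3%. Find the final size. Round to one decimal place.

22.2 MB

12.2% decrease: 17.9 × 0.878 = 15.7162.
Apply the 71.5% increase: 15.7162 × 1.715 = 26.953283.
After the 15% decrease: 26.953283 × 0.85 = 22.91029055.
Apply the 3% decrease: 22.91029055 × 0.97 = 22.2229818335 ≈ 22.2.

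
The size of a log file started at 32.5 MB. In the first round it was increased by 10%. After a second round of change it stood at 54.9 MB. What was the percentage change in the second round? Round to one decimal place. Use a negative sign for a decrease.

53.6%

After the first round: 32.5 × 1.1 = 35.75.
Second-round multiplier: 54.9 ÷ 35.75 ≈ 1.53566.
That is a change of 53.6%.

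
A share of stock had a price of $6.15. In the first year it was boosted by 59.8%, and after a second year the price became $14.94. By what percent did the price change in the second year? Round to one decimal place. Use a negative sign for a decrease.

52.0%

After the first year: $6.15 × 1.598 = $9.8277.
Second-year multiplier: $14.94 ÷ $9.8277 ≈ 1.52019.
That is a change of 52.0%.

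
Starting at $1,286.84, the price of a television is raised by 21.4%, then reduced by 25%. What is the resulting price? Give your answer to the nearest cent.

Each change multiplies by a factor: 1.214 × 0.75 = 0.9105.
$1,286.84 × 0.9105 = $1171.66782 ≈ $1,171.67.

$1,171.67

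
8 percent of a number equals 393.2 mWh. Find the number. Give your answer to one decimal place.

393.2 mWh ÷ 0.08 = 4,915.0 mWh.

4,915.0 mWh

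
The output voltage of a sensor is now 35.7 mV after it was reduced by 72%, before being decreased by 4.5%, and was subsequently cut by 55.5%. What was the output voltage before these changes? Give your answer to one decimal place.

Undoing the 55.5% decrease: 35.7 ÷ 0.445 ≈ 80.224719.
Undoing the 4.5% decrease: 80.224719 ÷ 0.955 ≈ 84.004941.
Undoing the 72% decrease: 84.004941 ÷ 0.28 ≈ 300.0 mV.

300.0 mV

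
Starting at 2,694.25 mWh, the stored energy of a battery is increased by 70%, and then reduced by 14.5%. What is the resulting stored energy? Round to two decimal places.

Apply the 70% increase: 2,694.25 × 1.7 = 4580.225.
Apply the 14.5% decrease: 4580.225 × 0.855 = 3916.092375 ≈ 3,916.09.

3,916.09 mWh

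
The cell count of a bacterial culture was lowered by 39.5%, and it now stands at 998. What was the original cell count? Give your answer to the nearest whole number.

1650

The overall multiplier applied was 0.605.
So the original cell count was 998 ÷ 0.605 ≈ 1650.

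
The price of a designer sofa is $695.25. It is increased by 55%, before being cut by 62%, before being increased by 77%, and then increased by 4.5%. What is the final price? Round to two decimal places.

$757.44

Each change multiplies by a factor: 1.55 × 0.38 × 1.77 × 1.045 = 1.08944385.
$695.25 × 1.08944385 = $757.4358367125 ≈ $757.44.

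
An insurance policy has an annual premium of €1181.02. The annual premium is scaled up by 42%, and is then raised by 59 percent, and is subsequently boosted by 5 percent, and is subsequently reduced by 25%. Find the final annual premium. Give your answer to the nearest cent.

€2099.87

Apply the 42% increase: €1181.02 × 1.42 = €1677.0484.
After the 59% increase: €1677.0484 × 1.59 = €2666.506956.
5% increase: €2666.506956 × 1.05 = €2799.8323038.
Apply the 25% decrease: €2799.8323038 × 0.75 = €2099.87422785 ≈ €2099.87.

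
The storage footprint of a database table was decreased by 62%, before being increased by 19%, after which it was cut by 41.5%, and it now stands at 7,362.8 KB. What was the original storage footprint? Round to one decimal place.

Undoing the 41.5% decrease: 7,362.8 ÷ 0.585 ≈ 12585.982906.
Undoing the 19% increase: 12585.982906 ÷ 1.19 ≈ 10576.456224.
Undoing the 62% decrease: 10576.456224 ÷ 0.38 ≈ 27,832.8 KB.

27,832.8 KB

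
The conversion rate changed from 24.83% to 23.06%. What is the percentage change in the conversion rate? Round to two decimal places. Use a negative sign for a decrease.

-7.13%

The change is 23.06 − 24.83 = -1.77 percentage points.
Relative to the original 24.83%, that is -1.77 ÷ 24.83 ≈ -7.13%.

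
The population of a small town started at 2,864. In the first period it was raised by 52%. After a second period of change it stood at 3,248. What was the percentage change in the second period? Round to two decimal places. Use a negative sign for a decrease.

-25.39%

After the first period: 2,864 × 1.52 = 4353.28.
Second-period multiplier: 3,248 ÷ 4353.28 ≈ 0.746104.
That is a change of -25.39%.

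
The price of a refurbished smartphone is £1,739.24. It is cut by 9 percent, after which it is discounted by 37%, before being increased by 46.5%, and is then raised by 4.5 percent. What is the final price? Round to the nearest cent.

£1,526.49

Each change multiplies by a factor: 0.91 × 0.63 × 1.465 × 1.045 = 0.8776793025.
£1,739.24 × 0.8776793025 = £1526.4949500801 ≈ £1,526.49.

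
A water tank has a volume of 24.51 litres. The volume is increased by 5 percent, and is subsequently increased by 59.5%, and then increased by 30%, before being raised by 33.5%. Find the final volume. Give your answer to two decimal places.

5% increase: 24.51 × 1.05 = 25.7355.
After the 59.5% increase: 25.7355 × 1.595 = 41.0481225.
30% increase: 41.0481225 × 1.3 = 53.36255925.
33.5% increase: 53.36255925 × 1.335 = 71.23901659875 ≈ 71.24.

71.24 litres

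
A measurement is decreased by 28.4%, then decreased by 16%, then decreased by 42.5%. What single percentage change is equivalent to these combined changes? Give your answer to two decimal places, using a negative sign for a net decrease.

The combined multiplier is 0.716 × 0.84 × 0.575 = 0.345828.
That corresponds to a decrease of 65.42%.

-65.42%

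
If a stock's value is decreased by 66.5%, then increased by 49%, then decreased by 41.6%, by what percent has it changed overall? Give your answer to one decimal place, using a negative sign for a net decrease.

A 66.5% decrease multiplies by 0.335.
Then a 49% increase: 0.335 × 1.49 = 0.49915.
Then a 41.6% decrease: 0.49915 × 0.584 = 0.2915036.
Overall factor 0.2915036, i.e. -70.8%.

-70.8%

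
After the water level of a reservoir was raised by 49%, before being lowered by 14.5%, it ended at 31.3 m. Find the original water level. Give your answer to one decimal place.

24.6 m

Undoing the 14.5% decrease: 31.3 ÷ 0.855 ≈ 36.608187.
Undoing the 49% increase: 36.608187 ÷ 1.49 ≈ 24.6 m.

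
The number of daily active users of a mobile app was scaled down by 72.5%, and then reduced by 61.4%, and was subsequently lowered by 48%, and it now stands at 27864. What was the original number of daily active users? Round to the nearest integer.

The overall multiplier applied was 0.275 × 0.386 × 0.52 = 0.055198.
So the original number of daily active users was 27864 ÷ 0.055198 ≈ 504801.

504801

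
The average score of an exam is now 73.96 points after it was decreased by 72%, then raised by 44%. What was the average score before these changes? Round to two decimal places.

183.43 points

Undoing the 44% increase: 73.96 ÷ 1.44 ≈ 51.361111.
Undoing the 72% decrease: 51.361111 ÷ 0.28 ≈ 183.43 points.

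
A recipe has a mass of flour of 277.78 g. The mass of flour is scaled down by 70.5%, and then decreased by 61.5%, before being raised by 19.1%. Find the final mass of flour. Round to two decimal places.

Apply the 70.5% decrease: 277.78 × 0.295 = 81.9451.
Apply the 61.5% decrease: 81.9451 × 0.385 = 31.5488635.
19.1% increase: 31.5488635 × 1.191 = 37.5746964285 ≈ 37.57.

37.57 g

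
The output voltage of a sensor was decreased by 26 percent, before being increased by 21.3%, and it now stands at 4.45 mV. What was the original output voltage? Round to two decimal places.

4.96 mV

Undoing the 21.3% increase: 4.45 ÷ 1.213 ≈ 3.66859.
Undoing the 26% decrease: 3.66859 ÷ 0.74 ≈ 4.96 mV.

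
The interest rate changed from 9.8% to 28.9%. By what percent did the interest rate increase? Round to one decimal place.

The change is 28.9 − 9.8 = 19.1 percentage points.
Relative to the original 9.8%, that is 19.1 ÷ 9.8 ≈ 194.9%.
So the interest rate rose by 194.9%.

194.9%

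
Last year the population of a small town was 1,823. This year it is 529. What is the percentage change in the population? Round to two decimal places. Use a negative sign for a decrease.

Change: 529 − 1,823 = -1,294.
Relative to the original: -1,294 ÷ 1,823 ≈ -70.98%.

-70.98%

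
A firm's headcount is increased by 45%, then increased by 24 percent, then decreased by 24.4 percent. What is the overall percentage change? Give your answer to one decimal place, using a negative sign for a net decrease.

The combined multiplier is 1.45 × 1.24 × 0.756 = 1.359288.
That corresponds to an increase of 35.9%.

35.9%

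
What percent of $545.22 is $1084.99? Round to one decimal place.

199.0%

$1084.99 ÷ $545.22 ≈ 199.0%.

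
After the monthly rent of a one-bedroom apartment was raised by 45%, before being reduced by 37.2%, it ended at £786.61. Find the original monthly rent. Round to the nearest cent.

Undoing the 37.2% decrease: £786.61 ÷ 0.628 ≈ £1252.563694.
Undoing the 45% increase: £1252.563694 ÷ 1.45 ≈ £863.84.

£863.84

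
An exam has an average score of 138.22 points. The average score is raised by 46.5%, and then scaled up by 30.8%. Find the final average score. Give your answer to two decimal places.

264.86 points

After the 46.5% increase: 138.22 × 1.465 = 202.4923.
30.8% increase: 202.4923 × 1.308 = 264.8599284 ≈ 264.86.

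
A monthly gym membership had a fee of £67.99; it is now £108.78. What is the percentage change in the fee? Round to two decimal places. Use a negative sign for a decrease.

59.99%

Change: £108.78 − £67.99 = £40.79.
Relative to the original: £40.79 ÷ £67.99 ≈ 59.99%.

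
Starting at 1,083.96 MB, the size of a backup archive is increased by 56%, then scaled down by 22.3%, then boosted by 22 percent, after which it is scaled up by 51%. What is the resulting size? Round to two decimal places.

2,420.45 MB

Each change multiplies by a factor: 1.56 × 0.777 × 1.22 × 1.51 = 2.232967464.
1,083.96 × 2.232967464 = 2420.44741227744 ≈ 2,420.45.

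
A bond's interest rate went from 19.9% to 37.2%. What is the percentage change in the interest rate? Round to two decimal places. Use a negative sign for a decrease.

86.93%

The change is 37.2 − 19.9 = 17.3 percentage points.
Relative to the original 19.9%, that is 17.3 ÷ 19.9 ≈ 86.93%.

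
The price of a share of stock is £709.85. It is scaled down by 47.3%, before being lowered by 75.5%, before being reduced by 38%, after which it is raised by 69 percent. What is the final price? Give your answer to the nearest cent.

£96.03

Each change multiplies by a factor: 0.527 × 0.245 × 0.62 × 1.69 = 0.135286697.
£709.85 × 0.135286697 = £96.03326186545 ≈ £96.03.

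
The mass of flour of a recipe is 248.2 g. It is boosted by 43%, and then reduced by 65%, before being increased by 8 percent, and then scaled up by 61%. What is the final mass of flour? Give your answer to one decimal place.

216.0 g

After the 43% increase: 248.2 × 1.43 = 354.926.
After the 65% decrease: 354.926 × 0.35 = 124.2241.
After the 8% increase: 124.2241 × 1.08 = 134.162028.
61% increase: 134.162028 × 1.61 = 216.00086508 ≈ 216.0.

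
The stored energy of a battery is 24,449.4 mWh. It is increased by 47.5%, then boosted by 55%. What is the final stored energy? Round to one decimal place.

55,897.4 mWh

47.5% increase: 24,449.4 × 1.475 = 36062.865.
55% increase: 36062.865 × 1.55 = 55897.44075 ≈ 55,897.4.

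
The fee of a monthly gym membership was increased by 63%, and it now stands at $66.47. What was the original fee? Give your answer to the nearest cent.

$40.78

The overall multiplier applied was 1.63.
So the original fee was $66.47 ÷ 1.63 ≈ $40.78.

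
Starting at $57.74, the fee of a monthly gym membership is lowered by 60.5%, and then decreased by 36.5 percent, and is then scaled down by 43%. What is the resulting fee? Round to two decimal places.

$8.26

Each change multiplies by a factor: 0.395 × 0.635 × 0.57 = 0.14297025.
$57.74 × 0.14297025 = $8.255102235 ≈ $8.26.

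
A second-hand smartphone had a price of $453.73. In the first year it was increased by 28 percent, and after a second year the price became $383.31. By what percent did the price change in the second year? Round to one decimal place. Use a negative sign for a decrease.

-34.0%

After the first year: $453.73 × 1.28 = $580.7744.
Second-year multiplier: $383.31 ÷ $580.7744 ≈ 0.66.
That is a change of -34.0%.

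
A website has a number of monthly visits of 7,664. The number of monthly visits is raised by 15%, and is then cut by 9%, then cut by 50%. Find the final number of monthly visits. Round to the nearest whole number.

Apply the 15% increase: 7,664 × 1.15 = 8813.6.
Apply the 9% decrease: 8813.6 × 0.91 = 8020.376.
After the 50% decrease: 8020.376 × 0.5 = 4010.188 ≈ 4,010.

4,010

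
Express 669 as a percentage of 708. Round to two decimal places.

94.49%

669 ÷ 708 ≈ 94.49%.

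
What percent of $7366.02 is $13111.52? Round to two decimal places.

178.00%

$13111.52 ÷ $7366.02 ≈ 178.00%.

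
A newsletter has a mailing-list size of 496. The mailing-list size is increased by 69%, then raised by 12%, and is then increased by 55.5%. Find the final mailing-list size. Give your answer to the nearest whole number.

1460

69% increase: 496 × 1.69 = 838.24.
12% increase: 838.24 × 1.12 = 938.8288.
Apply the 55.5% increase: 938.8288 × 1.555 = 1459.878784 ≈ 1460.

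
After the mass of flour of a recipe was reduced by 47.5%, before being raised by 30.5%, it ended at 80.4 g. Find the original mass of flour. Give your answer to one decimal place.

117.4 g

Undoing the 30.5% increase: 80.4 ÷ 1.305 ≈ 61.609195.
Undoing the 47.5% decrease: 61.609195 ÷ 0.525 ≈ 117.4 g.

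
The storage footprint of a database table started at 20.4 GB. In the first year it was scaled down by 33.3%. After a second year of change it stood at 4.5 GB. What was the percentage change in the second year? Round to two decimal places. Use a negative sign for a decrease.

-66.93%

After the first year: 20.4 × 0.667 = 13.6068.
Second-year multiplier: 4.5 ÷ 13.6068 ≈ 0.330717.
That is a change of -66.93%.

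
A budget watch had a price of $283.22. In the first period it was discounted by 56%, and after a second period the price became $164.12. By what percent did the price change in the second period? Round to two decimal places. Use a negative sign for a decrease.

31.70%

After the first period: $283.22 × 0.44 = $124.6168.
Second-period multiplier: $164.12 ÷ $124.6168 ≈ 1.316997.
That is a change of 31.70%.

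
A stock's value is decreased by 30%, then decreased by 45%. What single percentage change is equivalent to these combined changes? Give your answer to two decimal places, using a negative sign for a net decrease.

The combined multiplier is 0.7 × 0.55 = 0.385.
That corresponds to a decrease of 61.50%.

-61.50%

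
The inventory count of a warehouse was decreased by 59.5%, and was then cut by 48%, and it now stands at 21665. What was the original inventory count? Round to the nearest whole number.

Undoing the 48% decrease: 21665 ÷ 0.52 ≈ 41663.461538.
Undoing the 59.5% decrease: 41663.461538 ÷ 0.405 ≈ 102873.

102873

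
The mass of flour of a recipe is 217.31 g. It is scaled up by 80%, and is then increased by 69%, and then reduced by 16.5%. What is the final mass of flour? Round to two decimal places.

551.98 g

After the 80% increase: 217.31 × 1.8 = 391.158.
69% increase: 391.158 × 1.69 = 661.05702.
Apply the 16.5% decrease: 661.05702 × 0.835 = 551.9826117 ≈ 551.98.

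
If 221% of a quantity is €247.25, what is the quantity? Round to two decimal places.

€111.88

€247.25 ÷ 2.21 ≈ €111.88.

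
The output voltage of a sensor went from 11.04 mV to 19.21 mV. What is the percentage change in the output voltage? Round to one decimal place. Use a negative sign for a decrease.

74.0%

Change: 19.21 − 11.04 = 8.17.
Relative to the original: 8.17 ÷ 11.04 ≈ 74.0%.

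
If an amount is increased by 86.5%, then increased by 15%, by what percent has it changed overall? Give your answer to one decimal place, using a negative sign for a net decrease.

The combined multiplier is 1.865 × 1.15 = 2.14475.
That corresponds to an increase of 114.5%.

114.5%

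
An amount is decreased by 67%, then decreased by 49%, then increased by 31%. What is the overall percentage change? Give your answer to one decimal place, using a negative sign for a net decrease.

The combined multiplier is 0.33 × 0.51 × 1.31 = 0.220473.
That corresponds to a decrease of 78.0%.

-78.0%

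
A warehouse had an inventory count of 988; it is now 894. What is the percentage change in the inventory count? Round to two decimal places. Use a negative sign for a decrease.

-9.51%

Change: 894 − 988 = -94.
Relative to the original: -94 ÷ 988 ≈ -9.51%.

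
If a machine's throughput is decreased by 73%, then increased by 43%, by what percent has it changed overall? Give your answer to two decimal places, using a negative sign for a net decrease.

A 73% decrease multiplies by 0.27.
Then a 43% increase: 0.27 × 1.43 = 0.3861.
Overall factor 0.3861, i.e. -61.39%.

-61.39%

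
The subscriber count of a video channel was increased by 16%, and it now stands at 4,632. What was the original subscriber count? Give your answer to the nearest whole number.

The overall multiplier applied was 1.16.
So the original subscriber count was 4,632 ÷ 1.16 ≈ 3,993.

3,993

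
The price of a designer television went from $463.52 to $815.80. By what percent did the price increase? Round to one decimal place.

76.0%

Change: $815.80 − $463.52 = $352.28.
Relative to the original: $352.28 ÷ $463.52 ≈ 76.0%.
So the price increased by 76.0%.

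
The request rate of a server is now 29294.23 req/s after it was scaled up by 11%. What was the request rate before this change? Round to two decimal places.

The overall multiplier applied was 1.11.
So the original request rate was 29294.23 ÷ 1.11 ≈ 26391.20 req/s.

26391.20 req/s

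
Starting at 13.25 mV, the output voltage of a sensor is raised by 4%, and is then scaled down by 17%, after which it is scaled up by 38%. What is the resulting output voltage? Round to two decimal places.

15.78 mV

After the 4% increase: 13.25 × 1.04 = 13.78.
Apply the 17% decrease: 13.78 × 0.83 = 11.4374.
After the 38% increase: 11.4374 × 1.38 = 15.783612 ≈ 15.78.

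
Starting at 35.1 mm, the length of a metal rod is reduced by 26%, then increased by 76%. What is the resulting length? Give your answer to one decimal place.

Each change multiplies by a factor: 0.74 × 1.76 = 1.3024.
35.1 × 1.3024 = 45.71424 ≈ 45.7.

45.7 mm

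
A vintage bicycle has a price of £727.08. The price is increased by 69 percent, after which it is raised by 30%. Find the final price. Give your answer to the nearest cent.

After the 69% increase: £727.08 × 1.69 = £1228.7652.
After the 30% increase: £1228.7652 × 1.3 = £1597.39476 ≈ £1597.39.

£1597.39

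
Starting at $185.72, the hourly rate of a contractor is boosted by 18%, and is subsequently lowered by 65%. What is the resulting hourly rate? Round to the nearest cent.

$76.70

Each change multiplies by a factor: 1.18 × 0.35 = 0.413.
$185.72 × 0.413 = $76.70236 ≈ $76.70.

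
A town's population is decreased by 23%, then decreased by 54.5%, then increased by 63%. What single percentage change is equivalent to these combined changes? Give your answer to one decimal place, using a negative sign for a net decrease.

The combined multiplier is 0.77 × 0.455 × 1.63 = 0.5710705.
That corresponds to a decrease of 42.9%.

-42.9%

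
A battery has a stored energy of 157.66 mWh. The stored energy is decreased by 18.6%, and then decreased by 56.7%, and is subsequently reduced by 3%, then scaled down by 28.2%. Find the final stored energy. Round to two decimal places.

38.70 mWh

18.6% decrease: 157.66 × 0.814 = 128.33524.
After the 56.7% decrease: 128.33524 × 0.433 = 55.56915892.
3% decrease: 55.56915892 × 0.97 = 53.9020841524.
After the 28.2% decrease: 53.9020841524 × 0.718 = 38.7016964214232 ≈ 38.70.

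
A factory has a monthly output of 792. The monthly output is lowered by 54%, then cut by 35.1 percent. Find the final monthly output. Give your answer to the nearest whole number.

Apply the 54% decrease: 792 × 0.46 = 364.32.
After the 35.1% decrease: 364.32 × 0.649 = 236.44368 ≈ 236.

236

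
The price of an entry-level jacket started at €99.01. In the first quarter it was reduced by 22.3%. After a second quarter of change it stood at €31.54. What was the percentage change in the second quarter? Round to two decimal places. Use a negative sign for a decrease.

-59.00%

After the first quarter: €99.01 × 0.777 = €76.93077.
Second-quarter multiplier: €31.54 ÷ €76.93077 ≈ 0.409979.
That is a change of -59.00%.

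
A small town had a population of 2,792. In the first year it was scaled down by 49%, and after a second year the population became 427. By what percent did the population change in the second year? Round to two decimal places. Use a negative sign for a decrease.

-70.01%

After the first year: 2,792 × 0.51 = 1423.92.
Second-year multiplier: 427 ÷ 1423.92 ≈ 0.299876.
That is a change of -70.01%.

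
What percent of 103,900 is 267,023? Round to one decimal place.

267,023 ÷ 103,900 = 257.0%.

257.0%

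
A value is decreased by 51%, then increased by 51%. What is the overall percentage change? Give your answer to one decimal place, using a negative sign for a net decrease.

The combined multiplier is 0.49 × 1.51 = 0.7399.
That corresponds to a decrease of 26.0%.

-26.0%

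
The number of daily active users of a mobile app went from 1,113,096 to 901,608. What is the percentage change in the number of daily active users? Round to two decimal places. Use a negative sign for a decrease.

Change: 901,608 − 1,113,096 = -211,488.
Relative to the original: -211,488 ÷ 1,113,096 ≈ -19.00%.

-19.00%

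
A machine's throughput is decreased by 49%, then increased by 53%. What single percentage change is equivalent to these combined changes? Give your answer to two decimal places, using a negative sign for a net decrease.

A 49% decrease multiplies by 0.51.
Then a 53% increase: 0.51 × 1.53 = 0.7803.
Overall factor 0.7803, i.e. -21.97%.

-21.97%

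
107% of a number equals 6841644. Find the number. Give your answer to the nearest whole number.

6841644 ÷ 1.07 ≈ 6394060.

6394060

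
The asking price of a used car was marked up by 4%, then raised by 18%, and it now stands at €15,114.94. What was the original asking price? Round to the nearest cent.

€12,316.61

The overall multiplier applied was 1.04 × 1.18 = 1.2272.
So the original asking price was €15,114.94 ÷ 1.2272 ≈ €12,316.61.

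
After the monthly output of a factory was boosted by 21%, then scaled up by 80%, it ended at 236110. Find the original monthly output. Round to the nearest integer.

108407

The overall multiplier applied was 1.21 × 1.8 = 2.178.
So the original monthly output was 236110 ÷ 2.178 ≈ 108407.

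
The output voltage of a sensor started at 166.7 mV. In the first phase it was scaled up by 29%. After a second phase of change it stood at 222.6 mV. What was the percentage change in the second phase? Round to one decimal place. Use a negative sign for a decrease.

After the first phase: 166.7 × 1.29 = 215.043.
Second-phase multiplier: 222.6 ÷ 215.043 ≈ 1.03514.
That is a change of 3.5%.

3.5%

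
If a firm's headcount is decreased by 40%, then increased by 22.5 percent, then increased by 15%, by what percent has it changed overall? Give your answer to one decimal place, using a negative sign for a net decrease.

-15.5%

A 40% decrease multiplies by 0.6.
Then a 22.5% increase: 0.6 × 1.225 = 0.735.
Then a 15% increase: 0.735 × 1.15 = 0.84525.
Overall factor 0.84525, i.e. -15.5%.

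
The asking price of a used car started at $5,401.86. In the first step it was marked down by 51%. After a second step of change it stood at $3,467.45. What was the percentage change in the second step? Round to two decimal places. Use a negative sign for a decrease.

31.00%

After the first step: $5,401.86 × 0.49 = $2646.9114.
Second-step multiplier: $3,467.45 ÷ $2646.9114 ≈ 1.309999.
That is a change of 31.00%.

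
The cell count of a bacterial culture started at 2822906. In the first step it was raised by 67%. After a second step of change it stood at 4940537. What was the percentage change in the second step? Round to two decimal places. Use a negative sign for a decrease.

After the first step: 2822906 × 1.67 = 4714253.02.
Second-step multiplier: 4940537 ÷ 4714253.02 ≈ 1.048.
That is a change of 4.80%.

4.80%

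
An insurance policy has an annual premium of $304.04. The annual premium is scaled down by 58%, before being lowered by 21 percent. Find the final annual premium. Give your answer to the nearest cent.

$100.88

58% decrease: $304.04 × 0.42 = $127.6968.
21% decrease: $127.6968 × 0.79 = $100.880472 ≈ $100.88.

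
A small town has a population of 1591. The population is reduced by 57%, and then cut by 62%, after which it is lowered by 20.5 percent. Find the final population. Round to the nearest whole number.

Each change multiplies by a factor: 0.43 × 0.38 × 0.795 = 0.129903.
1591 × 0.129903 = 206.675673 ≈ 207.

207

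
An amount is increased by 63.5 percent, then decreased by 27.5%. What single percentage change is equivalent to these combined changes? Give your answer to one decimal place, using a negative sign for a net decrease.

A 63.5% increase multiplies by 1.635.
Then a 27.5% decrease: 1.635 × 0.725 = 1.185375.
Overall factor 1.185375, i.e. 18.5%.

18.5%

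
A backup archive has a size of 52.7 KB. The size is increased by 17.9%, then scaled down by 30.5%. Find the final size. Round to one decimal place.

43.2 KB

Each change multiplies by a factor: 1.179 × 0.695 = 0.819405.
52.7 × 0.819405 = 43.1826435 ≈ 43.2.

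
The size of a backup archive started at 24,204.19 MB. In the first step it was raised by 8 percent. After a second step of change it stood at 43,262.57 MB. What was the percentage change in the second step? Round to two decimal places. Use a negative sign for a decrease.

After the first step: 24,204.19 × 1.08 = 26140.5252.
Second-step multiplier: 43,262.57 ÷ 26140.5252 ≈ 1.655.
That is a change of 65.50%.

65.50%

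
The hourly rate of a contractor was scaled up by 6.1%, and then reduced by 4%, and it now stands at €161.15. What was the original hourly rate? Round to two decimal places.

€158.21

Undoing the 4% decrease: €161.15 ÷ 0.96 ≈ €167.864583.
Undoing the 6.1% increase: €167.864583 ÷ 1.061 ≈ €158.21.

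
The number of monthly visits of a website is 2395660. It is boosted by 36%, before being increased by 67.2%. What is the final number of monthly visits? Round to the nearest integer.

5447539

After the 36% increase: 2395660 × 1.36 = 3258097.6.
After the 67.2% increase: 3258097.6 × 1.672 = 5447539.1872 ≈ 5447539.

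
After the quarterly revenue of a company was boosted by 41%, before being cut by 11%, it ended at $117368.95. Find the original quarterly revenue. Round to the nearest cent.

$93528.53

Undoing the 11% decrease: $117368.95 ÷ 0.89 ≈ $131875.224719.
Undoing the 41% increase: $131875.224719 ÷ 1.41 ≈ $93528.53.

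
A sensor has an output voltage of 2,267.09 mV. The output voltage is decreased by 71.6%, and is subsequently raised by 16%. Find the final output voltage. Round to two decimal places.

746.87 mV

After the 71.6% decrease: 2,267.09 × 0.284 = 643.85356.
16% increase: 643.85356 × 1.16 = 746.8701296 ≈ 746.87.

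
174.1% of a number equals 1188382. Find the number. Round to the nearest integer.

682586

1188382 ÷ 1.741 ≈ 682586.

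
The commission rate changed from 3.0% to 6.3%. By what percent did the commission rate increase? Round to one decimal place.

110.0%

The change is 6.3 − 3.0 = 3.3 percentage points.
Relative to the original 3.0%, that is 3.3 ÷ 3.0 = 110.0%.
So the commission rate rose by 110.0%.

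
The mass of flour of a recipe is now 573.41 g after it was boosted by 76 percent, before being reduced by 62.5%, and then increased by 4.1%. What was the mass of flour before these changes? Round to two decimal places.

834.59 g

The overall multiplier applied was 1.76 × 0.375 × 1.041 = 0.68706.
So the original mass of flour was 573.41 ÷ 0.68706 ≈ 834.59 g.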